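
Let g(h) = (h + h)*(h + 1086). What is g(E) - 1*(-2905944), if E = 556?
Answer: 4731848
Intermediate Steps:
g(h) = 2*h*(1086 + h) (g(h) = (2*h)*(1086 + h) = 2*h*(1086 + h))
g(E) - 1*(-2905944) = 2*556*(1086 + 556) - 1*(-2905944) = 2*556*1642 + 2905944 = 1825904 + 2905944 = 4731848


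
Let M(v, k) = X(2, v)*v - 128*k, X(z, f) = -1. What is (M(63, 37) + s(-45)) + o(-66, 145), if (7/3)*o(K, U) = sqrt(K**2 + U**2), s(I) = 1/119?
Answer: -571080/119 + 3*sqrt(25381)/7 ≈ -4730.7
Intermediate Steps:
s(I) = 1/119
M(v, k) = -v - 128*k
o(K, U) = 3*sqrt(K**2 + U**2)/7
(M(63, 37) + s(-45)) + o(-66, 145) = ((-1*63 - 128*37) + 1/119) + 3*sqrt((-66)**2 + 145**2)/7 = ((-63 - 4736) + 1/119) + 3*sqrt(4356 + 21025)/7 = (-4799 + 1/119) + 3*sqrt(25381)/7 = -571080/119 + 3*sqrt(25381)/7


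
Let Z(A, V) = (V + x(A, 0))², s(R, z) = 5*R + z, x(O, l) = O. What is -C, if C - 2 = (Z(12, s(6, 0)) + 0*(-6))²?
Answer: -3111698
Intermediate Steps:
s(R, z) = z + 5*R
Z(A, V) = (A + V)² (Z(A, V) = (V + A)² = (A + V)²)
C = 3111698 (C = 2 + ((12 + (0 + 5*6))² + 0*(-6))² = 2 + ((12 + (0 + 30))² + 0)² = 2 + ((12 + 30)² + 0)² = 2 + (42² + 0)² = 2 + (1764 + 0)² = 2 + 1764² = 2 + 3111696 = 3111698)
-C = -1*3111698 = -3111698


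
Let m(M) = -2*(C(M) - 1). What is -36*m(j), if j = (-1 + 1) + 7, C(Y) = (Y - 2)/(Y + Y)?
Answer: -324/7 ≈ -46.286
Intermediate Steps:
C(Y) = (-2 + Y)/(2*Y) (C(Y) = (-2 + Y)/((2*Y)) = (-2 + Y)*(1/(2*Y)) = (-2 + Y)/(2*Y))
j = 7 (j = 0 + 7 = 7)
m(M) = 2 - (-2 + M)/M (m(M) = -2*((-2 + M)/(2*M) - 1) = -2*(-1 + (-2 + M)/(2*M)) = 2 - (-2 + M)/M)
-36*m(j) = -36*(2 + 7)/7 = -36*9/7 = -324/7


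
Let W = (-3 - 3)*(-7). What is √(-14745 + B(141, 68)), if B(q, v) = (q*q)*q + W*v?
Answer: 6*√77537 ≈ 1670.7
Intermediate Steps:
W = 42 (W = -6*(-7) = 42)
B(q, v) = q³ + 42*v (B(q, v) = (q*q)*q + 42*v = q²*q + 42*v = q³ + 42*v)
√(-14745 + B(141, 68)) = √(-14745 + (141³ + 42*68)) = √(-14745 + (2803221 + 2856)) = √(-14745 + 2806077) = √2791332 = 6*√77537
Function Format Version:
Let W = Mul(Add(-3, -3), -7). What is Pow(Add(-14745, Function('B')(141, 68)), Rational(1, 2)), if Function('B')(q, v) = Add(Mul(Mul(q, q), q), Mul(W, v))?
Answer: Mul(6, Pow(77537, Rational(1, 2))) ≈ 1670.7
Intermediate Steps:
W = 42 (W = Mul(-6, -7) = 42)
Function('B')(q, v) = Add(Pow(q, 3), Mul(42, v)) (Function('B')(q, v) = Add(Mul(Mul(q, q), q), Mul(42, v)) = Add(Mul(Pow(q, 2), q), Mul(42, v)) = Add(Pow(q, 3), Mul(42, v)))
Pow(Add(-14745, Function('B')(141, 68)), Rational(1, 2)) = Pow(Add(-14745, Add(Pow(141, 3), Mul(42, 68))), Rational(1, 2)) = Pow(Add(-14745, Add(2803221, 2856)), Rational(1, 2)) = Pow(Add(-14745, 2806077), Rational(1, 2)) = Pow(2791332, Rational(1, 2)) = Mul(6, Pow(77537, Rational(1, 2)))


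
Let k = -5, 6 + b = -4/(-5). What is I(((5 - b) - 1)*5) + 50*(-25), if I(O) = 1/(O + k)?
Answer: -51249/41 ≈ -1250.0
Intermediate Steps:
b = -26/5 (b = -6 - 4/(-5) = -6 - 4*(-1/5) = -6 + 4/5 = -26/5 ≈ -5.2000)
I(O) = 1/(-5 + O) (I(O) = 1/(O - 5) = 1/(-5 + O))
I(((5 - b) - 1)*5) + 50*(-25) = 1/(-5 + ((5 - 1*(-26/5)) - 1)*5) + 50*(-25) = 1/(-5 + ((5 + 26/5) - 1)*5) - 1250 = 1/(-5 + (51/5 - 1)*5) - 1250 = 1/(-5 + (46/5)*5) - 1250 = 1/(-5 + 46) - 1250 = 1/41 - 1250 = -51249/41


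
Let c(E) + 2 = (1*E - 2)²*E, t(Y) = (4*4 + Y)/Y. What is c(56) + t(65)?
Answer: 10614191/65 ≈ 1.6330e+5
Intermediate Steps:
t(Y) = (16 + Y)/Y
c(E) = -2 + E*(-2 + E)² (c(E) = -2 + (1*E - 2)²*E = -2 + (E - 2)²*E = -2 + (-2 + E)²*E = -2 + E*(-2 + E)²)
c(56) + t(65) = (-2 + 56*(-2 + 56)²) + (16 + 65)/65 = (-2 + 56*54²) + (1/65)*81 = (-2 + 56*2916) + 81/65 = (-2 + 163296) + 81/65 = 163294 + 81/65 = 10614191/65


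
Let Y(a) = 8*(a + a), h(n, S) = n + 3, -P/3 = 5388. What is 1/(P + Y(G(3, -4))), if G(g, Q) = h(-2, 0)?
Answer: -1/16148 ≈ -6.1927e-5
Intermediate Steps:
P = -16164 (P = -3*5388 = -16164)
h(n, S) = 3 + n
G(g, Q) = 1 (G(g, Q) = 3 - 2 = 1)
Y(a) = 16*a (Y(a) = 8*(2*a) = 16*a)
1/(P + Y(G(3, -4))) = 1/(-16164 + 16*1) = 1/(-16164 + 16) = 1/(-16148) = -1/16148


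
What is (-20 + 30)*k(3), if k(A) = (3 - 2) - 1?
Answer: 0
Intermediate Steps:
k(A) = 0 (k(A) = 1 - 1 = 0)
(-20 + 30)*k(3) = (-20 + 30)*0 = 10*0 = 0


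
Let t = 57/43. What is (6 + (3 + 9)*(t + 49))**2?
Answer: 687803076/1849 ≈ 3.7199e+5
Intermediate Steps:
t = 57/43 (t = 57*(1/43) = 57/43 ≈ 1.3256)
(6 + (3 + 9)*(t + 49))**2 = (6 + (3 + 9)*(57/43 + 49))**2 = (6 + 12*(2164/43))**2 = (6 + 25968/43)**2 = (26226/43)**2 = 687803076/1849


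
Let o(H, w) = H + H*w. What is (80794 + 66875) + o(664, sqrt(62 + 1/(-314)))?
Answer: 148333 + 996*sqrt(679182)/157 ≈ 1.5356e+5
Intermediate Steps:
(80794 + 66875) + o(664, sqrt(62 + 1/(-314))) = (80794 + 66875) + 664*(1 + sqrt(62 + 1/(-314))) = 147669 + 664*(1 + sqrt(62 - 1/314)) = 147669 + 664*(1 + sqrt(19467/314)) = 147669 + 664*(1 + 3*sqrt(679182)/314) = 147669 + (664 + 996*sqrt(679182)/157) = 148333 + 996*sqrt(679182)/157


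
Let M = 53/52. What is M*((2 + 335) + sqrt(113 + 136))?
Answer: 17861/52 + 53*sqrt(249)/52 ≈ 359.56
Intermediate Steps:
M = 53/52 (M = 53*(1/52) = 53/52 ≈ 1.0192)
M*((2 + 335) + sqrt(113 + 136)) = 53*((2 + 335) + sqrt(113 + 136))/52 = 53*(337 + sqrt(249))/52 = 17861/52 + 53*sqrt(249)/52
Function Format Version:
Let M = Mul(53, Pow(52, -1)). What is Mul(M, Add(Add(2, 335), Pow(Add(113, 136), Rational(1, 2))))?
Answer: Add(Rational(17861, 52), Mul(Rational(53, 52), Pow(249, Rational(1, 2)))) ≈ 359.56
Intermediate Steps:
M = Rational(53, 52) (M = Mul(53, Rational(1, 52)) = Rational(53, 52) ≈ 1.0192)
Mul(M, Add(Add(2, 335), Pow(Add(113, 136), Rational(1, 2)))) = Mul(Rational(53, 52), Add(Add(2, 335), Pow(Add(113, 136), Rational(1, 2)))) = Mul(Rational(53, 52), Add(337, Pow(249, Rational(1, 2)))) = Add(Rational(17861, 52), Mul(Rational(53, 52), Pow(249, Rational(1, 2))))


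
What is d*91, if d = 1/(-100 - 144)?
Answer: -91/244 ≈ -0.37295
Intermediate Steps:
d = -1/244 (d = 1/(-244) = -1/244 ≈ -0.0040984)
d*91 = -1/244*91 = -91/244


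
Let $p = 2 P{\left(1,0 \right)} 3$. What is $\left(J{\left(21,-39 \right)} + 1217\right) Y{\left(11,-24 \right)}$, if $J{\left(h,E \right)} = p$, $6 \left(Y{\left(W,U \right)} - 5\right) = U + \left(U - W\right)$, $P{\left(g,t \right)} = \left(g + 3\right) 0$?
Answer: $- \frac{35293}{6} \approx -5882.2$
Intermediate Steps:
$P{\left(g,t \right)} = 0$ ($P{\left(g,t \right)} = \left(3 + g\right) 0 = 0$)
$Y{\left(W,U \right)} = 5 - \frac{W}{6} + \frac{U}{3}$ ($Y{\left(W,U \right)} = 5 + \frac{U + \left(U - W\right)}{6} = 5 + \frac{- W + 2 U}{6} = 5 + \left(- \frac{W}{6} + \frac{U}{3}\right) = 5 - \frac{W}{6} + \frac{U}{3}$)
$p = 0$ ($p = 2 \cdot 0 \cdot 3 = 0 \cdot 3 = 0$)
$J{\left(h,E \right)} = 0$
$\left(J{\left(21,-39 \right)} + 1217\right) Y{\left(11,-24 \right)} = \left(0 + 1217\right) \left(5 - \frac{11}{6} + \frac{1}{3} \left(-24\right)\right) = 1217 \left(5 - \frac{11}{6} - 8\right) = 1217 \left(- \frac{29}{6}\right) = - \frac{35293}{6}$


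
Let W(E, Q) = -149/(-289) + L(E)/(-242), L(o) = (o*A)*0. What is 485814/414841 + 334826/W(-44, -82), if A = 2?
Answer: 5734577586680/8830187 ≈ 6.4943e+5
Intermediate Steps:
L(o) = 0 (L(o) = (o*2)*0 = (2*o)*0 = 0)
W(E, Q) = 149/289 (W(E, Q) = -149/(-289) + 0/(-242) = -149*(-1/289) + 0*(-1/242) = 149/289 + 0 = 149/289)
485814/414841 + 334826/W(-44, -82) = 485814/414841 + 334826/(149/289) = 485814*(1/414841) + 334826*(289/149) = 69402/59263 + 96764714/149 = 5734577586680/8830187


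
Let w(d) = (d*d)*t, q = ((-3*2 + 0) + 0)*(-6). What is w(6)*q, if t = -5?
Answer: -6480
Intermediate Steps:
q = 36 (q = ((-6 + 0) + 0)*(-6) = (-6 + 0)*(-6) = -6*(-6) = 36)
w(d) = -5*d² (w(d) = (d*d)*(-5) = d²*(-5) = -5*d²)
w(6)*q = -5*6²*36 = -5*36*36 = -180*36 = -6480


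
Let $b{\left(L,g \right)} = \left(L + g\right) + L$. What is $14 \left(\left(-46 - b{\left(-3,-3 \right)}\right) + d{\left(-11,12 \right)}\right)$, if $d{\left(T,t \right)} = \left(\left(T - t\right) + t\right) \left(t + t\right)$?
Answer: $-4214$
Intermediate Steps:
$d{\left(T,t \right)} = 2 T t$ ($d{\left(T,t \right)} = T 2 t = 2 T t$)
$b{\left(L,g \right)} = g + 2 L$
$14 \left(\left(-46 - b{\left(-3,-3 \right)}\right) + d{\left(-11,12 \right)}\right) = 14 \left(\left(-46 - \left(-3 + 2 \left(-3\right)\right)\right) + 2 \left(-11\right) 12\right) = 14 \left(\left(-46 - \left(-3 - 6\right)\right) - 264\right) = 14 \left(\left(-46 - -9\right) - 264\right) = 14 \left(\left(-46 + 9\right) - 264\right) = 14 \left(-37 - 264\right) = 14 \left(-301\right) = -4214$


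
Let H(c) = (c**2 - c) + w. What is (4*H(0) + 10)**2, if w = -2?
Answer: 4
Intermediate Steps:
H(c) = -2 + c**2 - c (H(c) = (c**2 - c) - 2 = -2 + c**2 - c)
(4*H(0) + 10)**2 = (4*(-2 + 0**2 - 1*0) + 10)**2 = (4*(-2 + 0 + 0) + 10)**2 = (4*(-2) + 10)**2 = (-8 + 10)**2 = 2**2 = 4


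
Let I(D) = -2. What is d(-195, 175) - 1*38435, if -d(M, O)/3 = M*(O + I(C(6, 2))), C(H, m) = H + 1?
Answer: 62770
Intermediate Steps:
C(H, m) = 1 + H
d(M, O) = -3*M*(-2 + O) (d(M, O) = -3*M*(O - 2) = -3*M*(-2 + O))
d(-195, 175) - 1*38435 = 3*(-195)*(2 - 1*175) - 1*38435 = 3*(-195)*(2 - 175) - 38435 = 3*(-195)*(-173) - 38435 = 101205 - 38435 = 62770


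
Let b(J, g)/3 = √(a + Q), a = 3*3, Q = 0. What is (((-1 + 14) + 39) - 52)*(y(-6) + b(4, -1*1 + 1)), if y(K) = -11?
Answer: 0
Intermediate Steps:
a = 9
b(J, g) = 9 (b(J, g) = 3*√(9 + 0) = 3*√9 = 3*3 = 9)
(((-1 + 14) + 39) - 52)*(y(-6) + b(4, -1*1 + 1)) = (((-1 + 14) + 39) - 52)*(-11 + 9) = ((13 + 39) - 52)*(-2) = (52 - 52)*(-2) = 0*(-2) = 0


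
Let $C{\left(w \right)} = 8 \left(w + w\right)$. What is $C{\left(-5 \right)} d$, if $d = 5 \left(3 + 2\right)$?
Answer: $-2000$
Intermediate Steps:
$C{\left(w \right)} = 16 w$ ($C{\left(w \right)} = 8 \cdot 2 w = 16 w$)
$d = 25$ ($d = 5 \cdot 5 = 25$)
$C{\left(-5 \right)} d = 16 \left(-5\right) 25 = \left(-80\right) 25 = -2000$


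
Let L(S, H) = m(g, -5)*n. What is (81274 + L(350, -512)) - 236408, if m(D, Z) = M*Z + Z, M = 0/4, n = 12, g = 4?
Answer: -155194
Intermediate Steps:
M = 0 (M = 0*(¼) = 0)
m(D, Z) = Z (m(D, Z) = 0*Z + Z = 0 + Z = Z)
L(S, H) = -60 (L(S, H) = -5*12 = -60)
(81274 + L(350, -512)) - 236408 = (81274 - 60) - 236408 = 81214 - 236408 = -155194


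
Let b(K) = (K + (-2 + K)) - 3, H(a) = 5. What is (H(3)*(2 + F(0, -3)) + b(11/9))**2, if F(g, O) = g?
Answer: 4489/81 ≈ 55.420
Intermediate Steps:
b(K) = -5 + 2*K (b(K) = (-2 + 2*K) - 3 = -5 + 2*K)
(H(3)*(2 + F(0, -3)) + b(11/9))**2 = (5*(2 + 0) + (-5 + 2*(11/9)))**2 = (5*2 + (-5 + 2*(11*(1/9))))**2 = (10 + (-5 + 2*(11/9)))**2 = (10 + (-5 + 22/9))**2 = (10 - 23/9)**2 = (67/9)**2 = 4489/81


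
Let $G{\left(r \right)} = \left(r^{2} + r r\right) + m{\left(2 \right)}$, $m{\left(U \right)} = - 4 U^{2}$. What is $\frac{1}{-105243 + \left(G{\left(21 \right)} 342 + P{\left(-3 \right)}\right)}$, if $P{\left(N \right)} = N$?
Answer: $\frac{1}{190926} \approx 5.2376 \cdot 10^{-6}$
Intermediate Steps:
$G{\left(r \right)} = -16 + 2 r^{2}$ ($G{\left(r \right)} = \left(r^{2} + r r\right) - 4 \cdot 2^{2} = \left(r^{2} + r^{2}\right) - 16 = 2 r^{2} - 16 = -16 + 2 r^{2}$)
$\frac{1}{-105243 + \left(G{\left(21 \right)} 342 + P{\left(-3 \right)}\right)} = \frac{1}{-105243 - \left(3 - \left(-16 + 2 \cdot 21^{2}\right) 342\right)} = \frac{1}{-105243 - \left(3 - \left(-16 + 2 \cdot 441\right) 342\right)} = \frac{1}{-105243 - \left(3 - \left(-16 + 882\right) 342\right)} = \frac{1}{-105243 + \left(866 \cdot 342 - 3\right)} = \frac{1}{-105243 + \left(296172 - 3\right)} = \frac{1}{-105243 + 296169} = \frac{1}{190926}$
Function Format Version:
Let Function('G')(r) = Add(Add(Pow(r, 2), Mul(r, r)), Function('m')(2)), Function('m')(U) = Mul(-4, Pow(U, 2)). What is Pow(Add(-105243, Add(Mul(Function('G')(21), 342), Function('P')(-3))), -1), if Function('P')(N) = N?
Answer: Rational(1, 190926) ≈ 5.2376e-6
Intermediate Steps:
Function('G')(r) = Add(-16, Mul(2, Pow(r, 2))) (Function('G')(r) = Add(Add(Pow(r, 2), Mul(r, r)), Mul(-4, Pow(2, 2))) = Add(Add(Pow(r, 2), Pow(r, 2)), Mul(-4, 4)) = Add(Mul(2, Pow(r, 2)), -16) = Add(-16, Mul(2, Pow(r, 2))))
Pow(Add(-105243, Add(Mul(Function('G')(21), 342), Function('P')(-3))), -1) = Pow(Add(-105243, Add(Mul(Add(-16, Mul(2, Pow(21, 2))), 342), -3)), -1) = Pow(Add(-105243, Add(Mul(Add(-16, Mul(2, 441)), 342), -3)), -1) = Pow(Add(-105243, Add(Mul(Add(-16, 882), 342), -3)), -1) = Pow(Add(-105243, Add(Mul(866, 342), -3)), -1) = Pow(Add(-105243, Add(296172, -3)), -1) = Pow(Add(-105243, 296169), -1) = Pow(190926, -1) = Rational(1, 190926)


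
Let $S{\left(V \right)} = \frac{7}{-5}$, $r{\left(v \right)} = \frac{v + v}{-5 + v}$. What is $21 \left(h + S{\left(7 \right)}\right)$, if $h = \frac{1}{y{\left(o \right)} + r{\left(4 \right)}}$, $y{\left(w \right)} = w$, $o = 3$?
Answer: $- \frac{168}{5} \approx -33.6$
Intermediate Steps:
$r{\left(v \right)} = \frac{2 v}{-5 + v}$
$S{\left(V \right)} = - \frac{7}{5}$ ($S{\left(V \right)} = 7 \left(- \frac{1}{5}\right) = - \frac{7}{5}$)
$h = - \frac{1}{5}$ ($h = \frac{1}{3 + 2 \cdot 4 \frac{1}{-5 + 4}} = \frac{1}{3 + 2 \cdot 4 \frac{1}{-1}} = \frac{1}{3 + 2 \cdot 4 \left(-1\right)} = \frac{1}{3 - 8} = \frac{1}{-5} = - \frac{1}{5} \approx -0.2$)
$21 \left(h + S{\left(7 \right)}\right) = 21 \left(- \frac{1}{5} - \frac{7}{5}\right) = 21 \left(- \frac{8}{5}\right) = - \frac{168}{5}$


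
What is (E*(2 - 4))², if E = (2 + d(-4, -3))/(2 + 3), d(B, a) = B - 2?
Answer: 64/25 ≈ 2.5600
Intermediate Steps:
d(B, a) = -2 + B
E = -⅘ (E = (2 + (-2 - 4))/(2 + 3) = (2 - 6)/5 = -4*⅕ = -⅘ ≈ -0.80000)
(E*(2 - 4))² = (-4*(2 - 4)/5)² = (-⅘*(-2))² = (8/5)² = 64/25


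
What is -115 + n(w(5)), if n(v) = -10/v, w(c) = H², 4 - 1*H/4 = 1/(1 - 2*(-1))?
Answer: -111365/968 ≈ -115.05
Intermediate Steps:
H = 44/3 (H = 16 - 4/(1 - 2*(-1)) = 16 - 4/(1 + 2) = 16 - 4/3 = 44/3 ≈ 14.667)
w(c) = 1936/9 (w(c) = (44/3)² = 1936/9)
-115 + n(w(5)) = -115 - 10/1936/9 = -115 - 10*9/1936 = -115 - 45/968 = -111365/968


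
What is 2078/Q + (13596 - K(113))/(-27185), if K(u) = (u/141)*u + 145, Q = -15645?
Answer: -2495836388/3997907655 ≈ -0.62429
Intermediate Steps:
K(u) = 145 + u²/141 (K(u) = (u*(1/141))*u + 145 = (u/141)*u + 145 = u²/141 + 145 = 145 + u²/141)
2078/Q + (13596 - K(113))/(-27185) = 2078/(-15645) + (13596 - (145 + (1/141)*113²))/(-27185) = 2078*(-1/15645) + (13596 - (145 + (1/141)*12769))*(-1/27185) = -2078/15645 + (13596 - (145 + 12769/141))*(-1/27185) = -2078/15645 + (13596 - 1*33214/141)*(-1/27185) = -2078/15645 + (13596 - 33214/141)*(-1/27185) = -2078/15645 + (1883822/141)*(-1/27185) = -2078/15645 - 1883822/3833085 = -2495836388/3997907655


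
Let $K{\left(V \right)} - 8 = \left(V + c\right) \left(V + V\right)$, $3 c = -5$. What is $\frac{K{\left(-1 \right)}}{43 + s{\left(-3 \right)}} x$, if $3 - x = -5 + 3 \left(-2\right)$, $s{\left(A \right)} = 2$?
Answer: $\frac{112}{27} \approx 4.1481$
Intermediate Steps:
$c = - \frac{5}{3}$ ($c = \frac{1}{3} \left(-5\right) = - \frac{5}{3} \approx -1.6667$)
$K{\left(V \right)} = 8 + 2 V \left(- \frac{5}{3} + V\right)$ ($K{\left(V \right)} = 8 + \left(V - \frac{5}{3}\right) \left(V + V\right) = 8 + \left(- \frac{5}{3} + V\right) 2 V = 8 + 2 V \left(- \frac{5}{3} + V\right)$)
$x = 14$ ($x = 3 - \left(-5 + 3 \left(-2\right)\right) = 3 - \left(-5 - 6\right) = 3 - -11 = 3 + 11 = 14$)
$\frac{K{\left(-1 \right)}}{43 + s{\left(-3 \right)}} x = \frac{8 + 2 \left(-1\right)^{2} - - \frac{10}{3}}{43 + 2} \cdot 14 = \frac{8 + 2 \cdot 1 + \frac{10}{3}}{45} \cdot 14 = \left(8 + 2 + \frac{10}{3}\right) \frac{1}{45} \cdot 14 = \frac{40}{3} \cdot \frac{1}{45} \cdot 14 = \frac{8}{27} \cdot 14 = \frac{112}{27}$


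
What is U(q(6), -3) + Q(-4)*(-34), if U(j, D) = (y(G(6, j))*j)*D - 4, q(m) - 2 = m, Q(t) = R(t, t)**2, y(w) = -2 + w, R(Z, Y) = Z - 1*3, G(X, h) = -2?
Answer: -1574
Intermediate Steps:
R(Z, Y) = -3 + Z (R(Z, Y) = Z - 3 = -3 + Z)
Q(t) = (-3 + t)**2
q(m) = 2 + m
U(j, D) = -4 - 4*D*j (U(j, D) = ((-2 - 2)*j)*D - 4 = (-4*j)*D - 4 = -4*D*j - 4 = -4 - 4*D*j)
U(q(6), -3) + Q(-4)*(-34) = (-4 - 4*(-3)*(2 + 6)) + (-3 - 4)**2*(-34) = (-4 - 4*(-3)*8) + (-7)**2*(-34) = (-4 + 96) + 49*(-34) = 92 - 1666 = -1574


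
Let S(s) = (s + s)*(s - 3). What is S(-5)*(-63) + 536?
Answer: -4504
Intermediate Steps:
S(s) = 2*s*(-3 + s) (S(s) = (2*s)*(-3 + s) = 2*s*(-3 + s))
S(-5)*(-63) + 536 = (2*(-5)*(-3 - 5))*(-63) + 536 = (2*(-5)*(-8))*(-63) + 536 = 80*(-63) + 536 = -5040 + 536 = -4504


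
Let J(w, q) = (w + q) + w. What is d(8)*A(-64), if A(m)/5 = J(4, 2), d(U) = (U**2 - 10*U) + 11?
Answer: -250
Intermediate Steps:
d(U) = 11 + U**2 - 10*U
J(w, q) = q + 2*w (J(w, q) = (q + w) + w = q + 2*w)
A(m) = 50 (A(m) = 5*(2 + 2*4) = 5*(2 + 8) = 5*10 = 50)
d(8)*A(-64) = (11 + 8**2 - 10*8)*50 = (11 + 64 - 80)*50 = -5*50 = -250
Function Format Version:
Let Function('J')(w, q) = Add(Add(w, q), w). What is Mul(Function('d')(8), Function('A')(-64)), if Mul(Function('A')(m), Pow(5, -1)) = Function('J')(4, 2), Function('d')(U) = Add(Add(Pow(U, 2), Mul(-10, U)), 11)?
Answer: -250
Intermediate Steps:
Function('d')(U) = Add(11, Pow(U, 2), Mul(-10, U))
Function('J')(w, q) = Add(q, Mul(2, w)) (Function('J')(w, q) = Add(Add(q, w), w) = Add(q, Mul(2, w)))
Function('A')(m) = 50 (Function('A')(m) = Mul(5, Add(2, Mul(2, 4))) = Mul(5, Add(2, 8)) = Mul(5, 10) = 50)
Mul(Function('d')(8), Function('A')(-64)) = Mul(Add(11, Pow(8, 2), Mul(-10, 8)), 50) = Mul(Add(11, 64, -80), 50) = Mul(-5, 50) = -250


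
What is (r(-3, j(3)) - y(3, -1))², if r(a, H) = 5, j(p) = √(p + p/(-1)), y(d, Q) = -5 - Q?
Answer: 81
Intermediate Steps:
j(p) = 0 (j(p) = √(p + p*(-1)) = √(p - p) = √0 = 0)
(r(-3, j(3)) - y(3, -1))² = (5 - (-5 - 1*(-1)))² = (5 - (-5 + 1))² = (5 - 1*(-4))² = (5 + 4)² = 9² = 81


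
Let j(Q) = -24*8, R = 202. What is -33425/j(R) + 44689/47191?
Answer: 1585939463/9060672 ≈ 175.04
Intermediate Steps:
j(Q) = -192
-33425/j(R) + 44689/47191 = -33425/(-192) + 44689/47191 = -33425*(-1/192) + 44689*(1/47191) = 33425/192 + 44689/47191 = 1585939463/9060672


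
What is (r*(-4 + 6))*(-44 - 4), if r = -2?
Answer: 192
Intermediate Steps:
(r*(-4 + 6))*(-44 - 4) = (-2*(-4 + 6))*(-44 - 4) = -2*2*(-48) = -4*(-48) = 192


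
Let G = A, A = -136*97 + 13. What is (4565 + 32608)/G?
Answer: -12391/4393 ≈ -2.8206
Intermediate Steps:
A = -13179 (A = -13192 + 13 = -13179)
G = -13179
(4565 + 32608)/G = (4565 + 32608)/(-13179) = 37173*(-1/13179) = -12391/4393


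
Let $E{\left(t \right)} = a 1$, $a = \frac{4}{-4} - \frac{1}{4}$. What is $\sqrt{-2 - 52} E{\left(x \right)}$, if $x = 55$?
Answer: $- \frac{15 i \sqrt{6}}{4} \approx - 9.1856 i$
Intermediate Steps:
$a = - \frac{5}{4}$ ($a = 4 \left(- \frac{1}{4}\right) - \frac{1}{4} = -1 - \frac{1}{4} = - \frac{5}{4} \approx -1.25$)
$E{\left(t \right)} = - \frac{5}{4}$ ($E{\left(t \right)} = \left(- \frac{5}{4}\right) 1 = - \frac{5}{4}$)
$\sqrt{-2 - 52} E{\left(x \right)} = \sqrt{-2 - 52} \left(- \frac{5}{4}\right) = \sqrt{-54} \left(- \frac{5}{4}\right) = 3 i \sqrt{6} \left(- \frac{5}{4}\right) = - \frac{15 i \sqrt{6}}{4}$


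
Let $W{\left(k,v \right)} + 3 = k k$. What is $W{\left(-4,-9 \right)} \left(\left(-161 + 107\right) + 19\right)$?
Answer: $-455$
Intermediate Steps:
$W{\left(k,v \right)} = -3 + k^{2}$ ($W{\left(k,v \right)} = -3 + k k = -3 + k^{2}$)
$W{\left(-4,-9 \right)} \left(\left(-161 + 107\right) + 19\right) = \left(-3 + \left(-4\right)^{2}\right) \left(\left(-161 + 107\right) + 19\right) = \left(-3 + 16\right) \left(-54 + 19\right) = 13 \left(-35\right) = -455$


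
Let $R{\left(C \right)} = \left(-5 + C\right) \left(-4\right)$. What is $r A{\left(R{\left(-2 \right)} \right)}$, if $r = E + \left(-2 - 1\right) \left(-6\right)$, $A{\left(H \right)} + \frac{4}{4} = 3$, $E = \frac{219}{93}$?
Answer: $\frac{1262}{31} \approx 40.71$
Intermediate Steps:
$R{\left(C \right)} = 20 - 4 C$
$E = \frac{73}{31}$ ($E = 219 \cdot \frac{1}{93} = \frac{73}{31} \approx 2.3548$)
$A{\left(H \right)} = 2$ ($A{\left(H \right)} = -1 + 3 = 2$)
$r = \frac{631}{31}$ ($r = \frac{73}{31} + \left(-2 - 1\right) \left(-6\right) = \frac{73}{31} - -18 = \frac{73}{31} + 18 = \frac{631}{31} \approx 20.355$)
$r A{\left(R{\left(-2 \right)} \right)} = \frac{631}{31} \cdot 2 = \frac{1262}{31}$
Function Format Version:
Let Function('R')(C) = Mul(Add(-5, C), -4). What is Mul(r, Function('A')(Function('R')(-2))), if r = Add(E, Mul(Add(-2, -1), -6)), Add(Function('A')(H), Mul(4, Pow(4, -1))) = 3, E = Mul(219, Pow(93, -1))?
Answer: Rational(1262, 31) ≈ 40.710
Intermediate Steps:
Function('R')(C) = Add(20, Mul(-4, C))
E = Rational(73, 31) (E = Mul(219, Rational(1, 93)) = Rational(73, 31) ≈ 2.3548)
Function('A')(H) = 2 (Function('A')(H) = Add(-1, 3) = 2)
r = Rational(631, 31) (r = Add(Rational(73, 31), Mul(Add(-2, -1), -6)) = Add(Rational(73, 31), Mul(-3, -6)) = Add(Rational(73, 31), 18) = Rational(631, 31) ≈ 20.355)
Mul(r, Function('A')(Function('R')(-2))) = Mul(Rational(631, 31), 2) = Rational(1262, 31)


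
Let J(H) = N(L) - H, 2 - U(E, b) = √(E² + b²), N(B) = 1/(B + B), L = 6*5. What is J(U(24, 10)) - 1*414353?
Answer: -24859739/60 ≈ -4.1433e+5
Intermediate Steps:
L = 30
N(B) = 1/(2*B)
U(E, b) = 2 - √(E² + b²)
J(H) = 1/60 - H (J(H) = (½)/30 - H = (½)*(1/30) - H = 1/60 - H)
J(U(24, 10)) - 1*414353 = (1/60 - (2 - √(24² + 10²))) - 1*414353 = (1/60 - (2 - √(576 + 100))) - 414353 = (1/60 - (2 - √676)) - 414353 = (1/60 - (2 - 1*26)) - 414353 = (1/60 - (2 - 26)) - 414353 = (1/60 - 1*(-24)) - 414353 = (1/60 + 24) - 414353 = 1441/60 - 414353 = -24859739/60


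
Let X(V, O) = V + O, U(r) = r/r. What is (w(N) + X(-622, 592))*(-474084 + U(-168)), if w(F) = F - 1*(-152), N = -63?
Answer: -27970897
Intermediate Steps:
U(r) = 1
w(F) = 152 + F (w(F) = F + 152 = 152 + F)
X(V, O) = O + V
(w(N) + X(-622, 592))*(-474084 + U(-168)) = ((152 - 63) + (592 - 622))*(-474084 + 1) = (89 - 30)*(-474083) = 59*(-474083) = -27970897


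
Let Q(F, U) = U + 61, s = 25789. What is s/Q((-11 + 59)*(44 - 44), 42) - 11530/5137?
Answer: 131290503/529111 ≈ 248.13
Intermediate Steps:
Q(F, U) = 61 + U
s/Q((-11 + 59)*(44 - 44), 42) - 11530/5137 = 25789/(61 + 42) - 11530/5137 = 25789/103 - 11530*1/5137 = 25789*(1/103) - 11530/5137 = 25789/103 - 11530/5137 = 131290503/529111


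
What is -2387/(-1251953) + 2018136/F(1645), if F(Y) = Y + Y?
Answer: 1263309636419/2059462685 ≈ 613.42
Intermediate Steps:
F(Y) = 2*Y
-2387/(-1251953) + 2018136/F(1645) = -2387/(-1251953) + 2018136/((2*1645)) = -2387*(-1/1251953) + 2018136/3290 = 2387/1251953 + 2018136*(1/3290) = 2387/1251953 + 1009068/1645 = 1263309636419/2059462685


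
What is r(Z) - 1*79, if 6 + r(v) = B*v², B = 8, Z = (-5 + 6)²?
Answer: -77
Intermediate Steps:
Z = 1 (Z = 1² = 1)
r(v) = -6 + 8*v²
r(Z) - 1*79 = (-6 + 8*1²) - 1*79 = (-6 + 8*1) - 79 = (-6 + 8) - 79 = 2 - 79 = -77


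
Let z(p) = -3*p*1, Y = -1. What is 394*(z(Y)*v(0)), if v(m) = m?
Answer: 0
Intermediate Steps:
z(p) = -3*p
394*(z(Y)*v(0)) = 394*(-3*(-1)*0) = 394*(3*0) = 394*0 = 0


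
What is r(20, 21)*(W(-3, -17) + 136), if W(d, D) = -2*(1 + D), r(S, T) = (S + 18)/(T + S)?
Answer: 6384/41 ≈ 155.71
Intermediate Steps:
r(S, T) = (18 + S)/(S + T)
W(d, D) = -2 - 2*D
r(20, 21)*(W(-3, -17) + 136) = ((18 + 20)/(20 + 21))*((-2 - 2*(-17)) + 136) = (38/41)*((-2 + 34) + 136) = ((1/41)*38)*(32 + 136) = (38/41)*168 = 6384/41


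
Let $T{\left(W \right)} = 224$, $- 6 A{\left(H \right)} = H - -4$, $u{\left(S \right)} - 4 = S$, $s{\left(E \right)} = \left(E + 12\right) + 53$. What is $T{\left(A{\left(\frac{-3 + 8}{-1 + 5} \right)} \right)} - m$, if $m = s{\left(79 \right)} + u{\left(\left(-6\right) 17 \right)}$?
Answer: $178$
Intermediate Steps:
$s{\left(E \right)} = 65 + E$ ($s{\left(E \right)} = \left(12 + E\right) + 53 = 65 + E$)
$u{\left(S \right)} = 4 + S$
$A{\left(H \right)} = - \frac{2}{3} - \frac{H}{6}$ ($A{\left(H \right)} = - \frac{H - -4}{6} = - \frac{H + 4}{6} = - \frac{4 + H}{6} = - \frac{2}{3} - \frac{H}{6}$)
$m = 46$ ($m = \left(65 + 79\right) + \left(4 - 102\right) = 144 + \left(4 - 102\right) = 144 - 98 = 46$)
$T{\left(A{\left(\frac{-3 + 8}{-1 + 5} \right)} \right)} - m = 224 - 46 = 178$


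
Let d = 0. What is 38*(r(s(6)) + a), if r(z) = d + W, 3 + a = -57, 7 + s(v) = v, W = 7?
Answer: -2014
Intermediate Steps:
s(v) = -7 + v
a = -60 (a = -3 - 57 = -60)
r(z) = 7 (r(z) = 0 + 7 = 7)
38*(r(s(6)) + a) = 38*(7 - 60) = 38*(-53) = -2014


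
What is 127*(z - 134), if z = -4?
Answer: -17526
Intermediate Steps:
127*(z - 134) = 127*(-4 - 134) = 127*(-138) = -17526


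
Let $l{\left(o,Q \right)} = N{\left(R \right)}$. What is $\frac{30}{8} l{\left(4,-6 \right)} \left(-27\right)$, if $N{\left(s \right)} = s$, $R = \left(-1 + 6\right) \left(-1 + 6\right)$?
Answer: $- \frac{10125}{4} \approx -2531.3$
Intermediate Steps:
$R = 25$ ($R = 5 \cdot 5 = 25$)
$l{\left(o,Q \right)} = 25$
$\frac{30}{8} l{\left(4,-6 \right)} \left(-27\right) = \frac{30}{8} \cdot 25 \left(-27\right) = 30 \cdot \frac{1}{8} \cdot 25 \left(-27\right) = \frac{15}{4} \cdot 25 \left(-27\right) = \frac{375}{4} \left(-27\right) = - \frac{10125}{4}$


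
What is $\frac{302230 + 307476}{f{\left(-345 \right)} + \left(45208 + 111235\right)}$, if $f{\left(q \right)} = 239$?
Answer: $\frac{304853}{78341} \approx 3.8914$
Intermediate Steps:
$\frac{302230 + 307476}{f{\left(-345 \right)} + \left(45208 + 111235\right)} = \frac{302230 + 307476}{239 + \left(45208 + 111235\right)} = \frac{609706}{239 + 156443} = \frac{609706}{156682} = 609706 \cdot \frac{1}{156682} = \frac{304853}{78341}$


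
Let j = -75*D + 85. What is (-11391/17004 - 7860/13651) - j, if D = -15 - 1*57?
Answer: -424492049307/77373868 ≈ -5486.2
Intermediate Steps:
D = -72 (D = -15 - 57 = -72)
j = 5485 (j = -75*(-72) + 85 = 5400 + 85 = 5485)
(-11391/17004 - 7860/13651) - j = (-11391/17004 - 7860/13651) - 1*5485 = (-11391*1/17004 - 7860*1/13651) - 5485 = (-3797/5668 - 7860/13651) - 5485 = -96383327/77373868 - 5485 = -424492049307/77373868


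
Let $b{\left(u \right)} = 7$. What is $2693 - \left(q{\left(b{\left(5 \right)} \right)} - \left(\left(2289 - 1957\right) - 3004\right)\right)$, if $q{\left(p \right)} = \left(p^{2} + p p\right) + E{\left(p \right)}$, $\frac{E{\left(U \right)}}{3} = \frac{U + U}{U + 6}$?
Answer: $- \frac{1043}{13} \approx -80.231$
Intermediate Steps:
$E{\left(U \right)} = \frac{6 U}{6 + U}$ ($E{\left(U \right)} = 3 \frac{U + U}{U + 6} = 3 \frac{2 U}{6 + U} = \frac{6 U}{6 + U}$)
$q{\left(p \right)} = 2 p^{2} + \frac{6 p}{6 + p}$ ($q{\left(p \right)} = \left(p^{2} + p p\right) + \frac{6 p}{6 + p} = \left(p^{2} + p^{2}\right) + \frac{6 p}{6 + p} = 2 p^{2} + \frac{6 p}{6 + p}$)
$2693 - \left(q{\left(b{\left(5 \right)} \right)} - \left(\left(2289 - 1957\right) - 3004\right)\right) = 2693 - \left(2 \cdot 7 \frac{1}{6 + 7} \left(3 + 7 \left(6 + 7\right)\right) - \left(\left(2289 - 1957\right) - 3004\right)\right) = 2693 - \left(2 \cdot 7 \cdot \frac{1}{13} \left(3 + 7 \cdot 13\right) - \left(332 - 3004\right)\right) = 2693 - \left(2 \cdot 7 \cdot \frac{1}{13} \left(3 + 91\right) - -2672\right) = 2693 - \left(2 \cdot 7 \cdot \frac{1}{13} \cdot 94 + 2672\right) = 2693 - \left(\frac{1316}{13} + 2672\right) = 2693 - \frac{36052}{13} = - \frac{1043}{13}$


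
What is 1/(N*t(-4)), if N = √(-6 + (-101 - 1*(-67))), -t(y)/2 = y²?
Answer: I*√10/640 ≈ 0.0049411*I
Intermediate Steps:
t(y) = -2*y²
N = 2*I*√10 (N = √(-6 + (-101 + 67)) = √(-6 - 34) = √(-40) = 2*I*√10 ≈ 6.3246*I)
1/(N*t(-4)) = 1/((2*I*√10)*(-2*(-4)²)) = 1/((2*I*√10)*(-2*16)) = 1/((2*I*√10)*(-32)) = 1/(-64*I*√10) = I*√10/640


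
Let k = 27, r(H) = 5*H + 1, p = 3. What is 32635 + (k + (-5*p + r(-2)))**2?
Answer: 32644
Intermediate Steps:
r(H) = 1 + 5*H
32635 + (k + (-5*p + r(-2)))**2 = 32635 + (27 + (-5*3 + (1 + 5*(-2))))**2 = 32635 + (27 + (-15 + (1 - 10)))**2 = 32635 + (27 + (-15 - 9))**2 = 32635 + (27 - 24)**2 = 32635 + 3**2 = 32635 + 9 = 32644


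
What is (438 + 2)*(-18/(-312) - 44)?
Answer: -251350/13 ≈ -19335.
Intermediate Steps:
(438 + 2)*(-18/(-312) - 44) = 440*(-18*(-1/312) - 44) = 440*(3/52 - 44) = 440*(-2285/52) = -251350/13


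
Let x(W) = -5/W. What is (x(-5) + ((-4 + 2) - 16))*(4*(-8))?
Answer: 544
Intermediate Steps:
(x(-5) + ((-4 + 2) - 16))*(4*(-8)) = (-5/(-5) + ((-4 + 2) - 16))*(4*(-8)) = (-5*(-⅕) + (-2 - 16))*(-32) = (1 - 18)*(-32) = -17*(-32) = 544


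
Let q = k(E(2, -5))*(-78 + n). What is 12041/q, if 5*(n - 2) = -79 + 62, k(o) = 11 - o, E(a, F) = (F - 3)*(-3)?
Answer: 60205/5161 ≈ 11.665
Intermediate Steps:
E(a, F) = 9 - 3*F (E(a, F) = (-3 + F)*(-3) = 9 - 3*F)
n = -7/5 (n = 2 + (-79 + 62)/5 = 2 + (⅕)*(-17) = 2 - 17/5 = -7/5 ≈ -1.4000)
q = 5161/5 (q = (11 - (9 - 3*(-5)))*(-78 - 7/5) = (11 - (9 + 15))*(-397/5) = (11 - 1*24)*(-397/5) = (11 - 24)*(-397/5) = -13*(-397/5) = 5161/5 ≈ 1032.2)
12041/q = 12041/(5161/5) = 12041*(5/5161) = 60205/5161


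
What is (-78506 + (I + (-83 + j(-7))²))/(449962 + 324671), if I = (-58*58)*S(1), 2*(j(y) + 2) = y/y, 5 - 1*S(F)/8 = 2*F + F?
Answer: -500759/3098532 ≈ -0.16161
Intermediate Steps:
S(F) = 40 - 24*F (S(F) = 40 - 8*(2*F + F) = 40 - 24*F)
j(y) = -3/2 (j(y) = -2 + (y/y)/2 = -2 + (½)*1 = -2 + ½ = -3/2)
I = -53824 (I = (-58*58)*(40 - 24*1) = -3364*(40 - 24) = -3364*16 = -53824)
(-78506 + (I + (-83 + j(-7))²))/(449962 + 324671) = (-78506 + (-53824 + (-83 - 3/2)²))/(449962 + 324671) = (-78506 + (-53824 + (-169/2)²))/774633 = (-78506 + (-53824 + 28561/4))*(1/774633) = (-78506 - 186735/4)*(1/774633) = -500759/4*1/774633 = -500759/3098532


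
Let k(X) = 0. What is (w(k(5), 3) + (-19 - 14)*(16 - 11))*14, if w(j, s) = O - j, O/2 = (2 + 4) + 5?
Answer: -2002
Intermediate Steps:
O = 22 (O = 2*((2 + 4) + 5) = 2*(6 + 5) = 2*11 = 22)
w(j, s) = 22 - j
(w(k(5), 3) + (-19 - 14)*(16 - 11))*14 = ((22 - 1*0) + (-19 - 14)*(16 - 11))*14 = ((22 + 0) - 33*5)*14 = (22 - 165)*14 = -143*14 = -2002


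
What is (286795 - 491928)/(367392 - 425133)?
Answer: 205133/57741 ≈ 3.5526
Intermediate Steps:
(286795 - 491928)/(367392 - 425133) = -205133/(-57741) = -205133*(-1/57741) = 205133/57741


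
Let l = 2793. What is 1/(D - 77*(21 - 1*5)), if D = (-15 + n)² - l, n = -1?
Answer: -1/3769 ≈ -0.00026532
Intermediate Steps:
D = -2537 (D = (-15 - 1)² - 1*2793 = (-16)² - 2793 = 256 - 2793 = -2537)
1/(D - 77*(21 - 1*5)) = 1/(-2537 - 77*(21 - 1*5)) = 1/(-2537 - 77*(21 - 5)) = 1/(-2537 - 77*16) = 1/(-2537 - 1232) = 1/(-3769) = -1/3769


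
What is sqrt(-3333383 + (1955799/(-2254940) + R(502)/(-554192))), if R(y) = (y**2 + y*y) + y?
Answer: I*sqrt(20334615652260495352798592090)/78104356780 ≈ 1825.8*I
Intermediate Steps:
R(y) = y + 2*y**2 (R(y) = (y**2 + y**2) + y = 2*y**2 + y = y + 2*y**2)
sqrt(-3333383 + (1955799/(-2254940) + R(502)/(-554192))) = sqrt(-3333383 + (1955799/(-2254940) + (502*(1 + 2*502))/(-554192))) = sqrt(-3333383 + (1955799*(-1/2254940) + (502*(1 + 1004))*(-1/554192))) = sqrt(-3333383 + (-1955799/2254940 + (502*1005)*(-1/554192))) = sqrt(-3333383 + (-1955799/2254940 + 504510*(-1/554192))) = sqrt(-3333383 + (-1955799/2254940 - 252255/277096)) = sqrt(-3333383 - 277690992351/156208713560) = sqrt(-520703747923765831/156208713560) = I*sqrt(20334615652260495352798592090)/78104356780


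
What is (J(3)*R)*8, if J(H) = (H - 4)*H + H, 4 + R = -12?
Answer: 0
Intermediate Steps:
R = -16 (R = -4 - 12 = -16)
J(H) = H + H*(-4 + H) (J(H) = (-4 + H)*H + H = H*(-4 + H) + H = H + H*(-4 + H))
(J(3)*R)*8 = ((3*(-3 + 3))*(-16))*8 = ((3*0)*(-16))*8 = (0*(-16))*8 = 0*8 = 0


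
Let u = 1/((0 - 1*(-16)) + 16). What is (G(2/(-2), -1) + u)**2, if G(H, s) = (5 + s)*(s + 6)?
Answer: 410881/1024 ≈ 401.25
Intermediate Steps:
G(H, s) = (5 + s)*(6 + s)
u = 1/32 (u = 1/((0 + 16) + 16) = 1/(16 + 16) = 1/32 ≈ 0.031250)
(G(2/(-2), -1) + u)**2 = ((30 + (-1)**2 + 11*(-1)) + 1/32)**2 = ((30 + 1 - 11) + 1/32)**2 = (20 + 1/32)**2 = (641/32)**2 = 410881/1024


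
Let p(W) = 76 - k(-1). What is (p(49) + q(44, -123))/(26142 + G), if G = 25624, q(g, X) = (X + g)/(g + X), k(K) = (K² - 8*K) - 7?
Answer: 75/51766 ≈ 0.0014488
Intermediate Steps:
k(K) = -7 + K² - 8*K
q(g, X) = 1 (q(g, X) = (X + g)/(X + g) = 1)
p(W) = 74 (p(W) = 76 - (-7 + (-1)² - 8*(-1)) = 76 - (-7 + 1 + 8) = 76 - 1*2 = 76 - 2 = 74)
(p(49) + q(44, -123))/(26142 + G) = (74 + 1)/(26142 + 25624) = 75/51766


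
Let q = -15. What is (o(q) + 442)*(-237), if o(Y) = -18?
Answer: -100488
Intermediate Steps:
(o(q) + 442)*(-237) = (-18 + 442)*(-237) = 424*(-237) = -100488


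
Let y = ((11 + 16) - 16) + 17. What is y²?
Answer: 784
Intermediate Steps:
y = 28 (y = (27 - 16) + 17 = 11 + 17 = 28)
y² = 28² = 784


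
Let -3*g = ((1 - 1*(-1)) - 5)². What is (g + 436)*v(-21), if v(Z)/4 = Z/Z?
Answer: 1732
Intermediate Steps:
v(Z) = 4 (v(Z) = 4*(Z/Z) = 4*1 = 4)
g = -3 (g = -((1 - 1*(-1)) - 5)²/3 = -((1 + 1) - 5)²/3 = -(2 - 5)²/3 = -⅓*(-3)² = -⅓*9 = -3)
(g + 436)*v(-21) = (-3 + 436)*4 = 433*4 = 1732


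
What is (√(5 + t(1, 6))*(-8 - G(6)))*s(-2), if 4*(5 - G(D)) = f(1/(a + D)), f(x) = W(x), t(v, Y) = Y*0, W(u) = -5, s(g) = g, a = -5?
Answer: 57*√5/2 ≈ 63.728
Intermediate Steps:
t(v, Y) = 0
f(x) = -5
G(D) = 25/4 (G(D) = 5 - ¼*(-5) = 5 + 5/4 = 25/4)
(√(5 + t(1, 6))*(-8 - G(6)))*s(-2) = (√(5 + 0)*(-8 - 1*25/4))*(-2) = (√5*(-8 - 25/4))*(-2) = (√5*(-57/4))*(-2) = -57*√5/4*(-2) = 57*√5/2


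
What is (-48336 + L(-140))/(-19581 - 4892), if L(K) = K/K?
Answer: 48335/24473 ≈ 1.9750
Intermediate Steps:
L(K) = 1
(-48336 + L(-140))/(-19581 - 4892) = (-48336 + 1)/(-19581 - 4892) = -48335/(-24473) = -48335*(-1/24473) = 48335/24473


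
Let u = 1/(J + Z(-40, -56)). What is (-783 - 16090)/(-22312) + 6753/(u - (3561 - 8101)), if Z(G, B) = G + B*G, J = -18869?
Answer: 1262823187097/562837000936 ≈ 2.2437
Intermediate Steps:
u = -1/16669 (u = 1/(-18869 - 40*(1 - 56)) = 1/(-18869 - 40*(-55)) = 1/(-18869 + 2200) = 1/(-16669) = -1/16669 ≈ -5.9992e-5)
(-783 - 16090)/(-22312) + 6753/(u - (3561 - 8101)) = (-783 - 16090)/(-22312) + 6753/(-1/16669 - (3561 - 8101)) = -16873*(-1/22312) + 6753/(-1/16669 - 1*(-4540)) = 16873/22312 + 6753/(-1/16669 + 4540) = 16873/22312 + 6753/(75677259/16669) = 16873/22312 + 6753*(16669/75677259) = 16873/22312 + 37521919/25225753 = 1262823187097/562837000936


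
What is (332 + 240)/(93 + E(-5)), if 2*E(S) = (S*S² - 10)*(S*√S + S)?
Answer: 164164/503241 - 42900*I*√5/167747 ≈ 0.32621 - 0.57186*I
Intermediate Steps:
E(S) = (-10 + S³)*(S + S^(3/2))/2 (E(S) = ((S*S² - 10)*(S*√S + S))/2 = ((S³ - 10)*(S^(3/2) + S))/2 = ((-10 + S³)*(S + S^(3/2)))/2 = (-10 + S³)*(S + S^(3/2))/2)
(332 + 240)/(93 + E(-5)) = (332 + 240)/(93 + ((½)*(-5)⁴ + (-5)^(9/2)/2 - 5*(-5) - (-25)*I*√5)) = 572/(93 + ((½)*625 + (625*I*√5)/2 + 25 - (-25)*I*√5)) = 572/(93 + (625/2 + 625*I*√5/2 + 25 + 25*I*√5)) = 572/(93 + (675/2 + 675*I*√5/2)) = 572/(861/2 + 675*I*√5/2)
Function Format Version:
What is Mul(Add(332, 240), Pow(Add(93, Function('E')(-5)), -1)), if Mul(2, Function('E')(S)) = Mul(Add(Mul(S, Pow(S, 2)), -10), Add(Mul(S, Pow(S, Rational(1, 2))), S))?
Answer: Add(Rational(164164, 503241), Mul(Rational(-42900, 167747), I, Pow(5, Rational(1, 2)))) ≈ Add(0.32621, Mul(-0.57186, I))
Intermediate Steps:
Function('E')(S) = Mul(Rational(1, 2), Add(-10, Pow(S, 3)), Add(S, Pow(S, Rational(3, 2)))) (Function('E')(S) = Mul(Rational(1, 2), Mul(Add(Mul(S, Pow(S, 2)), -10), Add(Mul(S, Pow(S, Rational(1, 2))), S))) = Mul(Rational(1, 2), Mul(Add(Pow(S, 3), -10), Add(Pow(S, Rational(3, 2)), S))) = Mul(Rational(1, 2), Mul(Add(-10, Pow(S, 3)), Add(S, Pow(S, Rational(3, 2))))) = Mul(Rational(1, 2), Add(-10, Pow(S, 3)), Add(S, Pow(S, Rational(3, 2)))))
Mul(Add(332, 240), Pow(Add(93, Function('E')(-5)), -1)) = Mul(Add(332, 240), Pow(Add(93, Add(Mul(Rational(1, 2), Pow(-5, 4)), Mul(Rational(1, 2), Pow(-5, Rational(9, 2))), Mul(-5, -5), Mul(-5, Pow(-5, Rational(3, 2))))), -1)) = Mul(572, Pow(Add(93, Add(Mul(Rational(1, 2), 625), Mul(Rational(1, 2), Mul(625, I, Pow(5, Rational(1, 2)))), 25, Mul(-5, Mul(-5, I, Pow(5, Rational(1, 2)))))), -1)) = Mul(572, Pow(Add(93, Add(Rational(625, 2), Mul(Rational(625, 2), I, Pow(5, Rational(1, 2))), 25, Mul(25, I, Pow(5, Rational(1, 2))))), -1)) = Mul(572, Pow(Add(93, Add(Rational(675, 2), Mul(Rational(675, 2), I, Pow(5, Rational(1, 2))))), -1)) = Mul(572, Pow(Add(Rational(861, 2), Mul(Rational(675, 2), I, Pow(5, Rational(1, 2)))), -1))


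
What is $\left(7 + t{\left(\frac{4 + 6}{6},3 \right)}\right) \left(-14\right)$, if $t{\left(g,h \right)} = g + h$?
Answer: $- \frac{490}{3} \approx -163.33$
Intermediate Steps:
$\left(7 + t{\left(\frac{4 + 6}{6},3 \right)}\right) \left(-14\right) = \left(7 + \left(\frac{4 + 6}{6} + 3\right)\right) \left(-14\right) = \left(7 + \left(10 \cdot \frac{1}{6} + 3\right)\right) \left(-14\right) = \left(7 + \left(\frac{5}{3} + 3\right)\right) \left(-14\right) = \left(7 + \frac{14}{3}\right) \left(-14\right) = \frac{35}{3} \left(-14\right) = - \frac{490}{3}$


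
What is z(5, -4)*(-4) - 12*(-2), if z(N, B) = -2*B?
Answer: -8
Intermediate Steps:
z(5, -4)*(-4) - 12*(-2) = -2*(-4)*(-4) - 12*(-2) = 8*(-4) + 24 = -32 + 24 = -8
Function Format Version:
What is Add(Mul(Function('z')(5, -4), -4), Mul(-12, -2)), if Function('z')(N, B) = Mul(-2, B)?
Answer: -8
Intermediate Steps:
Add(Mul(Function('z')(5, -4), -4), Mul(-12, -2)) = Add(Mul(Mul(-2, -4), -4), Mul(-12, -2)) = Add(Mul(8, -4), 24) = Add(-32, 24) = -8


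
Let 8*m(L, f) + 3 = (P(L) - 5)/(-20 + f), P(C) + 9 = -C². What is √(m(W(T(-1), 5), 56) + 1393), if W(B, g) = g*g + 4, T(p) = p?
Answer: 27*√122/8 ≈ 37.278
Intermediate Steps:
W(B, g) = 4 + g² (W(B, g) = g² + 4 = 4 + g²)
P(C) = -9 - C²
m(L, f) = -3/8 + (-14 - L²)/(8*(-20 + f)) (m(L, f) = -3/8 + (((-9 - L²) - 5)/(-20 + f))/8 = -3/8 + ((-14 - L²)/(-20 + f))/8 = -3/8 + (-14 - L²)/(8*(-20 + f)))
√(m(W(T(-1), 5), 56) + 1393) = √((46 - (4 + 5²)² - 3*56)/(8*(-20 + 56)) + 1393) = √((⅛)*(46 - (4 + 25)² - 168)/36 + 1393) = √((⅛)*(1/36)*(46 - 1*29² - 168) + 1393) = √((⅛)*(1/36)*(46 - 1*841 - 168) + 1393) = √((⅛)*(1/36)*(46 - 841 - 168) + 1393) = √((⅛)*(1/36)*(-963) + 1393) = √(-107/32 + 1393) = √(44469/32) = 27*√122/8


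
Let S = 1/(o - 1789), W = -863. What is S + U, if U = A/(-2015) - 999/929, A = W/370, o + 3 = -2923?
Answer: -701733090979/653136840850 ≈ -1.0744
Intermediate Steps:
o = -2926 (o = -3 - 2923 = -2926)
A = -863/370 ≈ -2.3324
U = -744002723/692615950 (U = -863/370/(-2015) - 999/929 = -863/370*(-1/2015) - 999*1/929 = 863/745550 - 999/929 = -744002723/692615950 ≈ -1.0742)
S = -1/4715 (S = 1/(-2926 - 1789) = 1/(-4715) = -1/4715 ≈ -0.00021209)
S + U = -1/4715 - 744002723/692615950 = -701733090979/653136840850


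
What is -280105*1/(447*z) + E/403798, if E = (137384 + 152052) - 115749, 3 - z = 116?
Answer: 121878942847/20396240778 ≈ 5.9756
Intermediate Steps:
z = -113 (z = 3 - 1*116 = 3 - 116 = -113)
E = 173687 (E = 289436 - 115749 = 173687)
-280105*1/(447*z) + E/403798 = -280105/(447*(-113)) + 173687/403798 = -280105/(-50511) + 173687*(1/403798) = -280105*(-1/50511) + 173687/403798 = 280105/50511 + 173687/403798 = 121878942847/20396240778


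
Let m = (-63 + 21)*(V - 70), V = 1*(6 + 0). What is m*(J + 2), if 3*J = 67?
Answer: 65408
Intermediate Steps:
V = 6 (V = 1*6 = 6)
J = 67/3 (J = (⅓)*67 = 67/3 ≈ 22.333)
m = 2688 (m = (-63 + 21)*(6 - 70) = -42*(-64) = 2688)
m*(J + 2) = 2688*(67/3 + 2) = 2688*(73/3) = 65408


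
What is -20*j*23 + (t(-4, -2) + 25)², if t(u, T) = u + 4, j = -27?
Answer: 13045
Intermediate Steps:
t(u, T) = 4 + u
-20*j*23 + (t(-4, -2) + 25)² = -20*(-27)*23 + ((4 - 4) + 25)² = 540*23 + (0 + 25)² = 12420 + 25² = 12420 + 625 = 13045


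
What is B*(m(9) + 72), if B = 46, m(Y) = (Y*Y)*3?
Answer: 14490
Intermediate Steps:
m(Y) = 3*Y² (m(Y) = Y²*3 = 3*Y²)
B*(m(9) + 72) = 46*(3*9² + 72) = 46*(3*81 + 72) = 46*(243 + 72) = 46*315 = 14490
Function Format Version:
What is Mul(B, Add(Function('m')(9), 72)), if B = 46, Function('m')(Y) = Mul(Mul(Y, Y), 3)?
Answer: 14490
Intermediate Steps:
Function('m')(Y) = Mul(3, Pow(Y, 2)) (Function('m')(Y) = Mul(Pow(Y, 2), 3) = Mul(3, Pow(Y, 2)))
Mul(B, Add(Function('m')(9), 72)) = Mul(46, Add(Mul(3, Pow(9, 2)), 72)) = Mul(46, Add(Mul(3, 81), 72)) = Mul(46, Add(243, 72)) = Mul(46, 315) = 14490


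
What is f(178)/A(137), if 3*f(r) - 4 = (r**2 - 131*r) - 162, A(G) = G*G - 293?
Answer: 684/4619 ≈ 0.14808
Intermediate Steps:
A(G) = -293 + G**2 (A(G) = G**2 - 293 = -293 + G**2)
f(r) = -158/3 - 131*r/3 + r**2/3 (f(r) = 4/3 + ((r**2 - 131*r) - 162)/3 = 4/3 + (-162 + r**2 - 131*r)/3 = 4/3 + (-54 - 131*r/3 + r**2/3) = -158/3 - 131*r/3 + r**2/3)
f(178)/A(137) = (-158/3 - 131/3*178 + (1/3)*178**2)/(-293 + 137**2) = (-158/3 - 23318/3 + (1/3)*31684)/(-293 + 18769) = (-158/3 - 23318/3 + 31684/3)/18476 = 2736*(1/18476) = 684/4619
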